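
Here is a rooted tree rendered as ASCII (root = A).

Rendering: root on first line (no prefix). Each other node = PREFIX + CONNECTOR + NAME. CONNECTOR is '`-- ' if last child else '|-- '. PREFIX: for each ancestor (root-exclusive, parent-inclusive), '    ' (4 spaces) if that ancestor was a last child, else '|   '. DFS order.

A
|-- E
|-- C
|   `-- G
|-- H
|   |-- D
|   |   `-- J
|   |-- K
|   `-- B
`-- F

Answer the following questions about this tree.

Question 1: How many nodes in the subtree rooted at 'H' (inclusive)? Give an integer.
Subtree rooted at H contains: B, D, H, J, K
Count = 5

Answer: 5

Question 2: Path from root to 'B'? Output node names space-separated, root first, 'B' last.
Walk down from root: A -> H -> B

Answer: A H B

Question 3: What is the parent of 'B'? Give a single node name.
Answer: H

Derivation:
Scan adjacency: B appears as child of H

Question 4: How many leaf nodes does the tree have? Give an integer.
Answer: 6

Derivation:
Leaves (nodes with no children): B, E, F, G, J, K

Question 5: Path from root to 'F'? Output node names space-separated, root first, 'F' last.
Answer: A F

Derivation:
Walk down from root: A -> F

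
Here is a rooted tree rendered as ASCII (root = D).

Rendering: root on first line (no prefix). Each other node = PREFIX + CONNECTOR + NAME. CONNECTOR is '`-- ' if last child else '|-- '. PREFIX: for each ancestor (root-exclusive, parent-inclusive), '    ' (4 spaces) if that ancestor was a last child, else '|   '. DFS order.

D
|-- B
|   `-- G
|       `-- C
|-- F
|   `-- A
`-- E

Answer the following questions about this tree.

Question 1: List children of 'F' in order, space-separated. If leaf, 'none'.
Answer: A

Derivation:
Node F's children (from adjacency): A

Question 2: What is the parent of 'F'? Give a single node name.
Answer: D

Derivation:
Scan adjacency: F appears as child of D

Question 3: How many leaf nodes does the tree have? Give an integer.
Answer: 3

Derivation:
Leaves (nodes with no children): A, C, E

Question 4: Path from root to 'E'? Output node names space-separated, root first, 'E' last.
Walk down from root: D -> E

Answer: D E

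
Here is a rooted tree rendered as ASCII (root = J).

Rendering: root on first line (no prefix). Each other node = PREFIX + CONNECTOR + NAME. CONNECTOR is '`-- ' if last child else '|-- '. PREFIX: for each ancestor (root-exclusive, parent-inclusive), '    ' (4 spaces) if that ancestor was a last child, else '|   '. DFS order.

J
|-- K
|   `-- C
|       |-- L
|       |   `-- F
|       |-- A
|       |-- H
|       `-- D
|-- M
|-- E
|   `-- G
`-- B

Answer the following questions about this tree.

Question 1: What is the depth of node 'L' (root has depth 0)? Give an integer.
Answer: 3

Derivation:
Path from root to L: J -> K -> C -> L
Depth = number of edges = 3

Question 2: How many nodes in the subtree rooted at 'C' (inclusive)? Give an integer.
Answer: 6

Derivation:
Subtree rooted at C contains: A, C, D, F, H, L
Count = 6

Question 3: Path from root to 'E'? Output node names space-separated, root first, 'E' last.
Walk down from root: J -> E

Answer: J E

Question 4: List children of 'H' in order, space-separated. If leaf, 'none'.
Node H's children (from adjacency): (leaf)

Answer: none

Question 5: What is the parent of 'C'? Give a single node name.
Answer: K

Derivation:
Scan adjacency: C appears as child of K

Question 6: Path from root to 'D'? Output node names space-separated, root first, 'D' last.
Answer: J K C D

Derivation:
Walk down from root: J -> K -> C -> D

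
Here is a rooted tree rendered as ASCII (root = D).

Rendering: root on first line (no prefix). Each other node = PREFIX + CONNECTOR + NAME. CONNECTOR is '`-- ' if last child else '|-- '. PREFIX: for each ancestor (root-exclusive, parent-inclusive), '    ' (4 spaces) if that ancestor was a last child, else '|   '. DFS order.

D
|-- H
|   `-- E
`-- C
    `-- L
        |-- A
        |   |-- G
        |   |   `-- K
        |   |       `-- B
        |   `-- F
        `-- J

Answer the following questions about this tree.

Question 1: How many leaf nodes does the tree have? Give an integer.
Answer: 4

Derivation:
Leaves (nodes with no children): B, E, F, J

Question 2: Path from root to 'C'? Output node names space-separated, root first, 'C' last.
Answer: D C

Derivation:
Walk down from root: D -> C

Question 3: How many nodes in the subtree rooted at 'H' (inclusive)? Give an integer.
Subtree rooted at H contains: E, H
Count = 2

Answer: 2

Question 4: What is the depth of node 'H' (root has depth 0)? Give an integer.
Answer: 1

Derivation:
Path from root to H: D -> H
Depth = number of edges = 1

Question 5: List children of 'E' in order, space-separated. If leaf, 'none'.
Node E's children (from adjacency): (leaf)

Answer: none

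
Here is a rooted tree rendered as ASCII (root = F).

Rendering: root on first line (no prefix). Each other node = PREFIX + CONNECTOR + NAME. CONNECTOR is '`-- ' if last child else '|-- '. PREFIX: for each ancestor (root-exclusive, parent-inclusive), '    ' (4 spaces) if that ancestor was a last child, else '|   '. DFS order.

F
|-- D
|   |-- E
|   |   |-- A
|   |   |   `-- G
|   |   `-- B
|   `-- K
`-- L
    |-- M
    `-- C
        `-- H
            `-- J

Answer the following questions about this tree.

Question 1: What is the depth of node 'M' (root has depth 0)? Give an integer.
Answer: 2

Derivation:
Path from root to M: F -> L -> M
Depth = number of edges = 2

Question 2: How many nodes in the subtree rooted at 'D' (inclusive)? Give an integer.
Subtree rooted at D contains: A, B, D, E, G, K
Count = 6

Answer: 6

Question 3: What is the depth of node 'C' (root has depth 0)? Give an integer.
Path from root to C: F -> L -> C
Depth = number of edges = 2

Answer: 2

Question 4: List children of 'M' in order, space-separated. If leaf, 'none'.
Node M's children (from adjacency): (leaf)

Answer: none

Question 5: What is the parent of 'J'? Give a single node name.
Scan adjacency: J appears as child of H

Answer: H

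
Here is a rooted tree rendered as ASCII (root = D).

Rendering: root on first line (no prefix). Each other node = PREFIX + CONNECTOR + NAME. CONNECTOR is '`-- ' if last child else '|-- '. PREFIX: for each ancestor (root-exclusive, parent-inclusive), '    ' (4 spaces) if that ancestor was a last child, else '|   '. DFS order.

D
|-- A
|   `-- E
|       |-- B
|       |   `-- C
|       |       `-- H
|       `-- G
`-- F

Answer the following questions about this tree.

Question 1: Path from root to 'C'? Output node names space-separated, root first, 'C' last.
Answer: D A E B C

Derivation:
Walk down from root: D -> A -> E -> B -> C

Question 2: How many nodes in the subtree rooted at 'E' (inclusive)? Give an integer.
Subtree rooted at E contains: B, C, E, G, H
Count = 5

Answer: 5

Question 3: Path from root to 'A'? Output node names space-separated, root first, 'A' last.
Walk down from root: D -> A

Answer: D A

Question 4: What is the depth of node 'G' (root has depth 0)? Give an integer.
Path from root to G: D -> A -> E -> G
Depth = number of edges = 3

Answer: 3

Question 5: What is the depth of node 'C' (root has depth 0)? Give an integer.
Answer: 4

Derivation:
Path from root to C: D -> A -> E -> B -> C
Depth = number of edges = 4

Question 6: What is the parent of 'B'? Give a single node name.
Scan adjacency: B appears as child of E

Answer: E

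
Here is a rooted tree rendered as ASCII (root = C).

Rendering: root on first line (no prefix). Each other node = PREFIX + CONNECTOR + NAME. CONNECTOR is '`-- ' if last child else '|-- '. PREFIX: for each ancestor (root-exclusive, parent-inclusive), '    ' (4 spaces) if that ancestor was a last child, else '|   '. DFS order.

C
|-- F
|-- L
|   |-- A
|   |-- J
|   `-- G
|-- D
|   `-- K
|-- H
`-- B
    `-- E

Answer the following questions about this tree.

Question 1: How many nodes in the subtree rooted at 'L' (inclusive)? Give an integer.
Subtree rooted at L contains: A, G, J, L
Count = 4

Answer: 4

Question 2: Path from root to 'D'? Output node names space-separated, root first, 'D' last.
Answer: C D

Derivation:
Walk down from root: C -> D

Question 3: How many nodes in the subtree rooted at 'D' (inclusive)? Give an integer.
Answer: 2

Derivation:
Subtree rooted at D contains: D, K
Count = 2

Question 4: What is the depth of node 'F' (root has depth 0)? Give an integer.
Path from root to F: C -> F
Depth = number of edges = 1

Answer: 1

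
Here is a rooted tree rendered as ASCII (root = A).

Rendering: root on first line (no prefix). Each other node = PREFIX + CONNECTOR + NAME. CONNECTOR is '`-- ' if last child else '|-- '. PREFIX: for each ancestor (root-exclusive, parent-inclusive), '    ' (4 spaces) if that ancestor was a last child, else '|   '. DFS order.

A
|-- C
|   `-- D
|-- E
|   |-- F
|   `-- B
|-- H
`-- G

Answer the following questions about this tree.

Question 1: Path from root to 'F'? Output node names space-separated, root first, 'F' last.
Walk down from root: A -> E -> F

Answer: A E F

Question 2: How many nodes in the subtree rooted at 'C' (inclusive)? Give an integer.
Subtree rooted at C contains: C, D
Count = 2

Answer: 2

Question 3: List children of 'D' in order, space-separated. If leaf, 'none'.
Node D's children (from adjacency): (leaf)

Answer: none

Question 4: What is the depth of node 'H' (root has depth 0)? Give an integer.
Path from root to H: A -> H
Depth = number of edges = 1

Answer: 1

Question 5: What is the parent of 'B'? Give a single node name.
Answer: E

Derivation:
Scan adjacency: B appears as child of E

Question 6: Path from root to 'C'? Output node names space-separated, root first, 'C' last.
Answer: A C

Derivation:
Walk down from root: A -> C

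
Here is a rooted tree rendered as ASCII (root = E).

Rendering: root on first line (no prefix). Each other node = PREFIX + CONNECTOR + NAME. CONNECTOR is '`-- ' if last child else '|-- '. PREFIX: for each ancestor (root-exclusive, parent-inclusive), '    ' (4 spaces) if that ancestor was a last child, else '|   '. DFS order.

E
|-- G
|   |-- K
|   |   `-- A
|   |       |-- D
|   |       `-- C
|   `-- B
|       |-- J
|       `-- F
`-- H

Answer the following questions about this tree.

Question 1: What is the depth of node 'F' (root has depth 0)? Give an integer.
Answer: 3

Derivation:
Path from root to F: E -> G -> B -> F
Depth = number of edges = 3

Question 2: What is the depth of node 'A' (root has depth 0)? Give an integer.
Path from root to A: E -> G -> K -> A
Depth = number of edges = 3

Answer: 3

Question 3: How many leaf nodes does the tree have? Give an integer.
Answer: 5

Derivation:
Leaves (nodes with no children): C, D, F, H, J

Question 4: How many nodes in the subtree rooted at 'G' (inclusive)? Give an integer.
Subtree rooted at G contains: A, B, C, D, F, G, J, K
Count = 8

Answer: 8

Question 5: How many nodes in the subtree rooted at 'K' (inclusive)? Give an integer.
Answer: 4

Derivation:
Subtree rooted at K contains: A, C, D, K
Count = 4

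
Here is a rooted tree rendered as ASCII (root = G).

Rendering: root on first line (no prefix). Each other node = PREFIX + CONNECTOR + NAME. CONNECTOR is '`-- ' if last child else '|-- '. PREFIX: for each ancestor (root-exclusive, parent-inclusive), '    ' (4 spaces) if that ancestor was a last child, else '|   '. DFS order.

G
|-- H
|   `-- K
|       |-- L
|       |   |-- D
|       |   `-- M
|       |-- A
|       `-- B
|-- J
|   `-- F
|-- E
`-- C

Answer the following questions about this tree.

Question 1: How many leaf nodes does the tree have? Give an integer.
Leaves (nodes with no children): A, B, C, D, E, F, M

Answer: 7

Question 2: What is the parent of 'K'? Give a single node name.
Answer: H

Derivation:
Scan adjacency: K appears as child of H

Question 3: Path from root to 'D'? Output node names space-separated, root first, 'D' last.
Answer: G H K L D

Derivation:
Walk down from root: G -> H -> K -> L -> D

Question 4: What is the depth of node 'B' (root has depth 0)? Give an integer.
Path from root to B: G -> H -> K -> B
Depth = number of edges = 3

Answer: 3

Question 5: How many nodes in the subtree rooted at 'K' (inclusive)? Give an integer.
Answer: 6

Derivation:
Subtree rooted at K contains: A, B, D, K, L, M
Count = 6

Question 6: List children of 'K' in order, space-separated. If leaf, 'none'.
Node K's children (from adjacency): L, A, B

Answer: L A B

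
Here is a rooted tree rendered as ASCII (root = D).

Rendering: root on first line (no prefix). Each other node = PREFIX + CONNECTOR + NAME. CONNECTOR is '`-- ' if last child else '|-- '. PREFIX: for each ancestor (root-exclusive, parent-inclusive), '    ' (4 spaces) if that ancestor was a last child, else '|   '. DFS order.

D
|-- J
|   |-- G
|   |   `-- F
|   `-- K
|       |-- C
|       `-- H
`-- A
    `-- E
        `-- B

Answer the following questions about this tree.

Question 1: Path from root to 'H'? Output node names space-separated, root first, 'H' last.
Walk down from root: D -> J -> K -> H

Answer: D J K H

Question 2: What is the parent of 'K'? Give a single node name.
Answer: J

Derivation:
Scan adjacency: K appears as child of J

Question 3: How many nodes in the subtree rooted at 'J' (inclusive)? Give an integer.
Subtree rooted at J contains: C, F, G, H, J, K
Count = 6

Answer: 6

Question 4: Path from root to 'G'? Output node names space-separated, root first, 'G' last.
Walk down from root: D -> J -> G

Answer: D J G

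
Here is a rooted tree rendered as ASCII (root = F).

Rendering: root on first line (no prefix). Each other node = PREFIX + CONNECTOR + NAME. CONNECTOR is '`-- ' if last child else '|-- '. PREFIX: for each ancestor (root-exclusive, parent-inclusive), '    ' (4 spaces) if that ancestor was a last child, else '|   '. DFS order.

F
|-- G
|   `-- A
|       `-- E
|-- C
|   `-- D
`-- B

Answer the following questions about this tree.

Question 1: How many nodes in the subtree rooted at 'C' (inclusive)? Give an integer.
Subtree rooted at C contains: C, D
Count = 2

Answer: 2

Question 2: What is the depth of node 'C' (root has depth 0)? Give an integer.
Path from root to C: F -> C
Depth = number of edges = 1

Answer: 1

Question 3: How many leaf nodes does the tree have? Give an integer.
Leaves (nodes with no children): B, D, E

Answer: 3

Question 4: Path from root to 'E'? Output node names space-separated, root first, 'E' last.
Answer: F G A E

Derivation:
Walk down from root: F -> G -> A -> E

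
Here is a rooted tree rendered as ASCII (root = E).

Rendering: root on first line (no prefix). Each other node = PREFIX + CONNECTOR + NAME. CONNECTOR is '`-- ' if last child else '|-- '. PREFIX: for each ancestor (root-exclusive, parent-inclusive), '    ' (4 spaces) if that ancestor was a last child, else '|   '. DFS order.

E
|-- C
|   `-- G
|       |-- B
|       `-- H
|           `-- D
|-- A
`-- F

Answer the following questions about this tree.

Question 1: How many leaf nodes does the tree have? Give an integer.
Answer: 4

Derivation:
Leaves (nodes with no children): A, B, D, F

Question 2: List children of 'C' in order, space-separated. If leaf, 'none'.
Node C's children (from adjacency): G

Answer: G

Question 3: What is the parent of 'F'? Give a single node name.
Answer: E

Derivation:
Scan adjacency: F appears as child of E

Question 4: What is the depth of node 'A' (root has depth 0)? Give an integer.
Answer: 1

Derivation:
Path from root to A: E -> A
Depth = number of edges = 1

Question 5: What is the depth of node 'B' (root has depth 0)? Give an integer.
Answer: 3

Derivation:
Path from root to B: E -> C -> G -> B
Depth = number of edges = 3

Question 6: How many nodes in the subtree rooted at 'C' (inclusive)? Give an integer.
Subtree rooted at C contains: B, C, D, G, H
Count = 5

Answer: 5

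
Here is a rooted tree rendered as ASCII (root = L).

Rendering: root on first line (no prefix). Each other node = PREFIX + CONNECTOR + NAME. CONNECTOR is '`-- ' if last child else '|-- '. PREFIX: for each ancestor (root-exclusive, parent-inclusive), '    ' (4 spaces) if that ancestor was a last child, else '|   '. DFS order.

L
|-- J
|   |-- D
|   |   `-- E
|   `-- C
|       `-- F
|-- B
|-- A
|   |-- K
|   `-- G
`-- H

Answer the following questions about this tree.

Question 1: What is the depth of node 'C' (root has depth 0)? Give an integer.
Path from root to C: L -> J -> C
Depth = number of edges = 2

Answer: 2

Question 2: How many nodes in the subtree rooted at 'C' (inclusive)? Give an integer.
Subtree rooted at C contains: C, F
Count = 2

Answer: 2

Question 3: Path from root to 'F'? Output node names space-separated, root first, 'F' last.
Walk down from root: L -> J -> C -> F

Answer: L J C F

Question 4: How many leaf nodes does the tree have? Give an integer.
Leaves (nodes with no children): B, E, F, G, H, K

Answer: 6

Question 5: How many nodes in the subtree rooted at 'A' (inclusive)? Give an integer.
Answer: 3

Derivation:
Subtree rooted at A contains: A, G, K
Count = 3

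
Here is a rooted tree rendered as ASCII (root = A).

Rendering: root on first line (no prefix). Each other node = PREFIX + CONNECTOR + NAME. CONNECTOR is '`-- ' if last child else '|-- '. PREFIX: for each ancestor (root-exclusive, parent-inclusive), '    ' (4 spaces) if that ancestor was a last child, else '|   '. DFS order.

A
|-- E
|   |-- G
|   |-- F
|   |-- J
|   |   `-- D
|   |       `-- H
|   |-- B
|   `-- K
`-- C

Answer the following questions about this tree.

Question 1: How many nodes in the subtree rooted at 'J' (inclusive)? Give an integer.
Subtree rooted at J contains: D, H, J
Count = 3

Answer: 3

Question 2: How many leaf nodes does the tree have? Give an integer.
Answer: 6

Derivation:
Leaves (nodes with no children): B, C, F, G, H, K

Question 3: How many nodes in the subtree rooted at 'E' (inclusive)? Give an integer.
Answer: 8

Derivation:
Subtree rooted at E contains: B, D, E, F, G, H, J, K
Count = 8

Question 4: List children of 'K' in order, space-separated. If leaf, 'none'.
Answer: none

Derivation:
Node K's children (from adjacency): (leaf)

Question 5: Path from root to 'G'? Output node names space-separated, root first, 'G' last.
Answer: A E G

Derivation:
Walk down from root: A -> E -> G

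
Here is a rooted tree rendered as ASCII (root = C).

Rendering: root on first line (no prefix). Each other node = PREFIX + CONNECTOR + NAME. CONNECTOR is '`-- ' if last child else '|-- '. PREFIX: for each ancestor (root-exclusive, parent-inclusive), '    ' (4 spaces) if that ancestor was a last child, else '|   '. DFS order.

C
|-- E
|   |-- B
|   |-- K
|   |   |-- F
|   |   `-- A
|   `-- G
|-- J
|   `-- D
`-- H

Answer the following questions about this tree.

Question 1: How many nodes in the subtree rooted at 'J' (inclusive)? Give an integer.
Answer: 2

Derivation:
Subtree rooted at J contains: D, J
Count = 2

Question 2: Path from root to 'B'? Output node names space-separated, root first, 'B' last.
Answer: C E B

Derivation:
Walk down from root: C -> E -> B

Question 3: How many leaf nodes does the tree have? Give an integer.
Leaves (nodes with no children): A, B, D, F, G, H

Answer: 6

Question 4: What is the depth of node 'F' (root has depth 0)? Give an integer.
Path from root to F: C -> E -> K -> F
Depth = number of edges = 3

Answer: 3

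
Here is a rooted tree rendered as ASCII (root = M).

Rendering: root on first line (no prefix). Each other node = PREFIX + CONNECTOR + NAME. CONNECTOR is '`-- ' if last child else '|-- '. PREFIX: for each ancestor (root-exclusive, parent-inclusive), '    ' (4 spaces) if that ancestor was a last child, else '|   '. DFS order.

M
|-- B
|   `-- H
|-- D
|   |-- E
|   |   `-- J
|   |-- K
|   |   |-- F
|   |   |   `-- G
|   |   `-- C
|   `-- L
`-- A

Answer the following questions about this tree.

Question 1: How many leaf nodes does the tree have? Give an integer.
Leaves (nodes with no children): A, C, G, H, J, L

Answer: 6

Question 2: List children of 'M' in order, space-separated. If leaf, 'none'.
Answer: B D A

Derivation:
Node M's children (from adjacency): B, D, A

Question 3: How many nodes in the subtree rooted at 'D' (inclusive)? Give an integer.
Answer: 8

Derivation:
Subtree rooted at D contains: C, D, E, F, G, J, K, L
Count = 8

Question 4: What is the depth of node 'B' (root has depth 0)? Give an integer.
Answer: 1

Derivation:
Path from root to B: M -> B
Depth = number of edges = 1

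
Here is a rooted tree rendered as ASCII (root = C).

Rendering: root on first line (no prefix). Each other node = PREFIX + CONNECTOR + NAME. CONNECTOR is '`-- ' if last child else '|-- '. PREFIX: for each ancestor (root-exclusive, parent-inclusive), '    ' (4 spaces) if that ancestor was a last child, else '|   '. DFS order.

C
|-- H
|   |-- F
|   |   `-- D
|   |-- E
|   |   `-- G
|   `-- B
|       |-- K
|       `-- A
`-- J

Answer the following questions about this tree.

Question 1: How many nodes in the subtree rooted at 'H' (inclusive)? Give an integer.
Answer: 8

Derivation:
Subtree rooted at H contains: A, B, D, E, F, G, H, K
Count = 8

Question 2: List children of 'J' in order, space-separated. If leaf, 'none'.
Node J's children (from adjacency): (leaf)

Answer: none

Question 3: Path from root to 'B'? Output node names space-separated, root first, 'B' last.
Walk down from root: C -> H -> B

Answer: C H B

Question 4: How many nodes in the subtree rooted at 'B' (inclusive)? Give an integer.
Answer: 3

Derivation:
Subtree rooted at B contains: A, B, K
Count = 3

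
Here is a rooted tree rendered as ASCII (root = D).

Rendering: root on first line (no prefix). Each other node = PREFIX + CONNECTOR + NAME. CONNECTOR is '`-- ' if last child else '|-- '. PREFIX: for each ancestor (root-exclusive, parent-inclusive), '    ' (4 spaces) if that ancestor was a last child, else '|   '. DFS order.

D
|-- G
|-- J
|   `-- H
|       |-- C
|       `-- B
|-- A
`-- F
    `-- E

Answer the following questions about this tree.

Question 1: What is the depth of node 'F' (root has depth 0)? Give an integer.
Answer: 1

Derivation:
Path from root to F: D -> F
Depth = number of edges = 1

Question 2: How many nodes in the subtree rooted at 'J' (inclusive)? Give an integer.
Answer: 4

Derivation:
Subtree rooted at J contains: B, C, H, J
Count = 4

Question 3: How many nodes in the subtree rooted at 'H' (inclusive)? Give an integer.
Subtree rooted at H contains: B, C, H
Count = 3

Answer: 3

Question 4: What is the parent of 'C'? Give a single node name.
Answer: H

Derivation:
Scan adjacency: C appears as child of H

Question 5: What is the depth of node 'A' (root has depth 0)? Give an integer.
Path from root to A: D -> A
Depth = number of edges = 1

Answer: 1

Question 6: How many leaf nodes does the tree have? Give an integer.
Leaves (nodes with no children): A, B, C, E, G

Answer: 5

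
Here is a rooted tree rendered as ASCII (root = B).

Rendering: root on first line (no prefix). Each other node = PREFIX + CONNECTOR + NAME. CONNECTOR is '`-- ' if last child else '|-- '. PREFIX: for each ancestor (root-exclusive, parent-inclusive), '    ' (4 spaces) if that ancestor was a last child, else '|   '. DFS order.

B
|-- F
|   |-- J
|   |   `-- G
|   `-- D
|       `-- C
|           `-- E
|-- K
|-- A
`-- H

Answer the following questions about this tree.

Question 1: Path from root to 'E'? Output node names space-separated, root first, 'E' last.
Answer: B F D C E

Derivation:
Walk down from root: B -> F -> D -> C -> E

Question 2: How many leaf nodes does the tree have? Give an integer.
Answer: 5

Derivation:
Leaves (nodes with no children): A, E, G, H, K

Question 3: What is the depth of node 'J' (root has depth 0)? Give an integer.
Path from root to J: B -> F -> J
Depth = number of edges = 2

Answer: 2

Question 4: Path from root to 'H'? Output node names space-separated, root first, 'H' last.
Answer: B H

Derivation:
Walk down from root: B -> H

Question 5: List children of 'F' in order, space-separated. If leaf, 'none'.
Node F's children (from adjacency): J, D

Answer: J D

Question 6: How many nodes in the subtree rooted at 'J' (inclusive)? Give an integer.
Answer: 2

Derivation:
Subtree rooted at J contains: G, J
Count = 2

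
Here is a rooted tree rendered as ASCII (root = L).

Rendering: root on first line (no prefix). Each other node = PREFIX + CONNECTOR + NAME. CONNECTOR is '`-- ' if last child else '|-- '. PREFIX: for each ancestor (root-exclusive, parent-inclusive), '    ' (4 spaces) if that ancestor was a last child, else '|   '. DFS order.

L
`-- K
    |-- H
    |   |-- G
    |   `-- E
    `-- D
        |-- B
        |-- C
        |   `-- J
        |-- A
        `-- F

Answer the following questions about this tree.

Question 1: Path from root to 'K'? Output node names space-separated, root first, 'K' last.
Answer: L K

Derivation:
Walk down from root: L -> K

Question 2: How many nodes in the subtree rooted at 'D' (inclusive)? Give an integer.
Answer: 6

Derivation:
Subtree rooted at D contains: A, B, C, D, F, J
Count = 6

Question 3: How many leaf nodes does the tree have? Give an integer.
Leaves (nodes with no children): A, B, E, F, G, J

Answer: 6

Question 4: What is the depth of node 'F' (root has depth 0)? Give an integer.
Answer: 3

Derivation:
Path from root to F: L -> K -> D -> F
Depth = number of edges = 3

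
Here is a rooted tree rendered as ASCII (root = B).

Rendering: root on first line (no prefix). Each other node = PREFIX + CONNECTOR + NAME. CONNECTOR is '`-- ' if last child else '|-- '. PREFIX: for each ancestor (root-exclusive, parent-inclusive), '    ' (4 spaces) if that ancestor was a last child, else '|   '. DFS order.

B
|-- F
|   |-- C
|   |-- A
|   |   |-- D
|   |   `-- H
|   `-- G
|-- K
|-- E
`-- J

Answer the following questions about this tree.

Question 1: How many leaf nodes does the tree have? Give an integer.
Answer: 7

Derivation:
Leaves (nodes with no children): C, D, E, G, H, J, K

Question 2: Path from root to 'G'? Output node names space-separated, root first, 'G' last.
Walk down from root: B -> F -> G

Answer: B F G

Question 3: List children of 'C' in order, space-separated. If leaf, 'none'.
Node C's children (from adjacency): (leaf)

Answer: none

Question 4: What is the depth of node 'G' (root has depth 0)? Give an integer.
Path from root to G: B -> F -> G
Depth = number of edges = 2

Answer: 2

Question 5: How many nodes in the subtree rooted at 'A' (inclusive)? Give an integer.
Subtree rooted at A contains: A, D, H
Count = 3

Answer: 3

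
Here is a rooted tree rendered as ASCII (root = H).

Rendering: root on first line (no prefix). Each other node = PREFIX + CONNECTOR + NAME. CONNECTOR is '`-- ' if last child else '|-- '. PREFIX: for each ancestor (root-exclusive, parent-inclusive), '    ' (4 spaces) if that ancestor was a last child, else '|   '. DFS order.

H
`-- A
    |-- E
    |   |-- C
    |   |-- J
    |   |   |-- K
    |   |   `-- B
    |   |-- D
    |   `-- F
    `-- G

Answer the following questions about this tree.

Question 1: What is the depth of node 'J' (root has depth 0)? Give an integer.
Answer: 3

Derivation:
Path from root to J: H -> A -> E -> J
Depth = number of edges = 3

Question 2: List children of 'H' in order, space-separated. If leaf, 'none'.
Answer: A

Derivation:
Node H's children (from adjacency): A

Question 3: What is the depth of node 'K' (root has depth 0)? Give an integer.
Path from root to K: H -> A -> E -> J -> K
Depth = number of edges = 4

Answer: 4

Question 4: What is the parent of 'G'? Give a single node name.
Answer: A

Derivation:
Scan adjacency: G appears as child of A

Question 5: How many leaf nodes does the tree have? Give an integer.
Answer: 6

Derivation:
Leaves (nodes with no children): B, C, D, F, G, K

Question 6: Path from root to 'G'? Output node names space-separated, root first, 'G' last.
Walk down from root: H -> A -> G

Answer: H A G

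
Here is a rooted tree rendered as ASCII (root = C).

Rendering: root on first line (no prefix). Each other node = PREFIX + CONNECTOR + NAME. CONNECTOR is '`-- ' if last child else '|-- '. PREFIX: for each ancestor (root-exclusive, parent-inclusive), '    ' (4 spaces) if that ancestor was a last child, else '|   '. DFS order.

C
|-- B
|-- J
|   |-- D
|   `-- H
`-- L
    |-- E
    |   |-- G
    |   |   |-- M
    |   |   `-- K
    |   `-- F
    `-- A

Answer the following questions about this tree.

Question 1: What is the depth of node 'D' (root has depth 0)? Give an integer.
Answer: 2

Derivation:
Path from root to D: C -> J -> D
Depth = number of edges = 2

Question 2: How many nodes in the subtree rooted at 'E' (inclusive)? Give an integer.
Subtree rooted at E contains: E, F, G, K, M
Count = 5

Answer: 5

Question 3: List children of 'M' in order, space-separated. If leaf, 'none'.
Node M's children (from adjacency): (leaf)

Answer: none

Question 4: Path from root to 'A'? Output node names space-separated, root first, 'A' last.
Walk down from root: C -> L -> A

Answer: C L A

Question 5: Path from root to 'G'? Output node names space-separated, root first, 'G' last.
Answer: C L E G

Derivation:
Walk down from root: C -> L -> E -> G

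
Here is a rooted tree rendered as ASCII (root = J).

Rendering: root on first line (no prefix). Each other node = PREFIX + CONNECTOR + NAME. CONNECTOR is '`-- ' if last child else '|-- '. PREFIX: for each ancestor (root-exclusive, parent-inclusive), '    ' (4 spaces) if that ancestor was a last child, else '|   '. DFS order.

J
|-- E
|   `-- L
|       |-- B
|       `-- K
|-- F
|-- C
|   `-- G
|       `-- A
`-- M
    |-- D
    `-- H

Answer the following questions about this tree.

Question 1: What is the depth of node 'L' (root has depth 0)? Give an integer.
Answer: 2

Derivation:
Path from root to L: J -> E -> L
Depth = number of edges = 2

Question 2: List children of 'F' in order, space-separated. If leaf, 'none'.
Answer: none

Derivation:
Node F's children (from adjacency): (leaf)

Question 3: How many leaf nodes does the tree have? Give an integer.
Answer: 6

Derivation:
Leaves (nodes with no children): A, B, D, F, H, K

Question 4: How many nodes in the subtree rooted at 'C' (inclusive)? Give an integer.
Answer: 3

Derivation:
Subtree rooted at C contains: A, C, G
Count = 3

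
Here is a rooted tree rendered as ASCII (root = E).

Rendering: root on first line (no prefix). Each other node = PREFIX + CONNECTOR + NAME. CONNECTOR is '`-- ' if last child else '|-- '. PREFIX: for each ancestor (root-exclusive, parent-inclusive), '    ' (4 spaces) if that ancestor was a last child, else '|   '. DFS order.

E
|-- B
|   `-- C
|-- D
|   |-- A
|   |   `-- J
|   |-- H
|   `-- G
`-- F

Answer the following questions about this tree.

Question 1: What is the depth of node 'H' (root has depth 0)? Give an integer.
Answer: 2

Derivation:
Path from root to H: E -> D -> H
Depth = number of edges = 2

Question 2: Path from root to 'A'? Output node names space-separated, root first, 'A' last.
Walk down from root: E -> D -> A

Answer: E D A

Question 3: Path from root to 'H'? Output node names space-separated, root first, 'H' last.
Walk down from root: E -> D -> H

Answer: E D H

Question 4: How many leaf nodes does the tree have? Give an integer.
Answer: 5

Derivation:
Leaves (nodes with no children): C, F, G, H, J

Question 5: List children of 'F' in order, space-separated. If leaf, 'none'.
Answer: none

Derivation:
Node F's children (from adjacency): (leaf)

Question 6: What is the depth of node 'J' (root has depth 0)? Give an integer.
Path from root to J: E -> D -> A -> J
Depth = number of edges = 3

Answer: 3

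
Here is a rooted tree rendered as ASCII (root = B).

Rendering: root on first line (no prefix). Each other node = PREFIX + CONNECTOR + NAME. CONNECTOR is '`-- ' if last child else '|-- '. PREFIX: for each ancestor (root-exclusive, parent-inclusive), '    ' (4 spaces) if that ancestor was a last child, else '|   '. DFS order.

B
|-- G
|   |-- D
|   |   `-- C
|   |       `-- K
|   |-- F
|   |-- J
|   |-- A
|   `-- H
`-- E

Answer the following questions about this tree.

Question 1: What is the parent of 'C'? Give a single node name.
Scan adjacency: C appears as child of D

Answer: D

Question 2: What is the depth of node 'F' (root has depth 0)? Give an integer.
Answer: 2

Derivation:
Path from root to F: B -> G -> F
Depth = number of edges = 2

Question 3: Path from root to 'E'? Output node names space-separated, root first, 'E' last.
Answer: B E

Derivation:
Walk down from root: B -> E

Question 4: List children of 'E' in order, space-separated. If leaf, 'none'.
Node E's children (from adjacency): (leaf)

Answer: none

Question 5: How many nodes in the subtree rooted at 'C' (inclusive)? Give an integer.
Answer: 2

Derivation:
Subtree rooted at C contains: C, K
Count = 2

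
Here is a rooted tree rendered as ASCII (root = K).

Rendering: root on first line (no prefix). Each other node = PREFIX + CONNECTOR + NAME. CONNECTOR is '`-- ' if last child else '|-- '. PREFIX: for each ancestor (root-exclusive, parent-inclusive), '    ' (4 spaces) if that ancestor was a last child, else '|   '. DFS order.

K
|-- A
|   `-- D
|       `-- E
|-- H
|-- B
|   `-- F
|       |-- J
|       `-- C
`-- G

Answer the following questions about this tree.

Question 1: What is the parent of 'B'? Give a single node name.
Answer: K

Derivation:
Scan adjacency: B appears as child of K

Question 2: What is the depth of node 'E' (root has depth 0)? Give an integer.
Answer: 3

Derivation:
Path from root to E: K -> A -> D -> E
Depth = number of edges = 3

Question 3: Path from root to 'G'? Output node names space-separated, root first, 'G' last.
Walk down from root: K -> G

Answer: K G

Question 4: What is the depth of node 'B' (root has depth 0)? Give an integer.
Path from root to B: K -> B
Depth = number of edges = 1

Answer: 1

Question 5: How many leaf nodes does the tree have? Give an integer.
Leaves (nodes with no children): C, E, G, H, J

Answer: 5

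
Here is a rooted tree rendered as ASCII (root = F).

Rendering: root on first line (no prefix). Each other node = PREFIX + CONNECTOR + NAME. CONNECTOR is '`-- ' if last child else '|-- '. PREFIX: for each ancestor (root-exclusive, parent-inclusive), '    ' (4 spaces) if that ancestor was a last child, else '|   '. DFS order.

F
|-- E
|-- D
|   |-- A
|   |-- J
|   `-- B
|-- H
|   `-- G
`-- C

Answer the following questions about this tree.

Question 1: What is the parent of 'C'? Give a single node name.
Scan adjacency: C appears as child of F

Answer: F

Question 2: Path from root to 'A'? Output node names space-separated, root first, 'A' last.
Answer: F D A

Derivation:
Walk down from root: F -> D -> A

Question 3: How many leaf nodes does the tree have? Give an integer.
Answer: 6

Derivation:
Leaves (nodes with no children): A, B, C, E, G, J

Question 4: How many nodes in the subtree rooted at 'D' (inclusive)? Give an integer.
Subtree rooted at D contains: A, B, D, J
Count = 4

Answer: 4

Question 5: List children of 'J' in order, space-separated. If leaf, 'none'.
Answer: none

Derivation:
Node J's children (from adjacency): (leaf)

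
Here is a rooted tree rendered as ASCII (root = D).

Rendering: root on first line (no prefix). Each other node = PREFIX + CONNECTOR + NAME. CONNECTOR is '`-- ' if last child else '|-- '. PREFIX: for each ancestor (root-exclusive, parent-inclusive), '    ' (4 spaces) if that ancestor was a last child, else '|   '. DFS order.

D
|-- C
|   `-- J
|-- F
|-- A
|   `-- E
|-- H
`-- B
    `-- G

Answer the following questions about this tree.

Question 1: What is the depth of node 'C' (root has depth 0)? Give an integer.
Path from root to C: D -> C
Depth = number of edges = 1

Answer: 1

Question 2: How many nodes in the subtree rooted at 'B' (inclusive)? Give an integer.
Subtree rooted at B contains: B, G
Count = 2

Answer: 2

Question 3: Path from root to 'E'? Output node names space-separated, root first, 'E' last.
Answer: D A E

Derivation:
Walk down from root: D -> A -> E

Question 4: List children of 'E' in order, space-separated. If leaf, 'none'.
Node E's children (from adjacency): (leaf)

Answer: none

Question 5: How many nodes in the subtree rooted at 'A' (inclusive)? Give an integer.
Subtree rooted at A contains: A, E
Count = 2

Answer: 2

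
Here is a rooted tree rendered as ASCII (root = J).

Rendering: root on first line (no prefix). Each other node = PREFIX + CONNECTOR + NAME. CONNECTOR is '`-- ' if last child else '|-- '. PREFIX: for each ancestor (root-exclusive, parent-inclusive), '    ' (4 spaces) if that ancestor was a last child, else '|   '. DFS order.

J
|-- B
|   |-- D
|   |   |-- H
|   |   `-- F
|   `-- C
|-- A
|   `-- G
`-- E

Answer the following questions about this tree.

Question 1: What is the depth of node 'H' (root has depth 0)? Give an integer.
Answer: 3

Derivation:
Path from root to H: J -> B -> D -> H
Depth = number of edges = 3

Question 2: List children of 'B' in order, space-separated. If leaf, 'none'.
Answer: D C

Derivation:
Node B's children (from adjacency): D, C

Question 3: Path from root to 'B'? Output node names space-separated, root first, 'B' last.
Answer: J B

Derivation:
Walk down from root: J -> B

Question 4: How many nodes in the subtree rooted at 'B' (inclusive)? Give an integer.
Subtree rooted at B contains: B, C, D, F, H
Count = 5

Answer: 5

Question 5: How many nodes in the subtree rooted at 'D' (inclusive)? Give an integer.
Subtree rooted at D contains: D, F, H
Count = 3

Answer: 3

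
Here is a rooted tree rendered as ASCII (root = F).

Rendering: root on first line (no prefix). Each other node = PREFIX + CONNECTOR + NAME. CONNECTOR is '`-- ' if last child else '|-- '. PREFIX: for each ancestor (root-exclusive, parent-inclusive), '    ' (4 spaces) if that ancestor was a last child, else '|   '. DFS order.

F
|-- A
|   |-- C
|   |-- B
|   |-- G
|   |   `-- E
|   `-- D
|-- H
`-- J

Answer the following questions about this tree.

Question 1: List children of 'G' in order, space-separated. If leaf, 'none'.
Node G's children (from adjacency): E

Answer: E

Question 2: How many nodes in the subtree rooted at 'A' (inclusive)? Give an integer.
Subtree rooted at A contains: A, B, C, D, E, G
Count = 6

Answer: 6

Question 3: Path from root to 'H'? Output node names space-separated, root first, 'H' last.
Walk down from root: F -> H

Answer: F H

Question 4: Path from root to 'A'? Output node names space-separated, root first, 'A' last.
Walk down from root: F -> A

Answer: F A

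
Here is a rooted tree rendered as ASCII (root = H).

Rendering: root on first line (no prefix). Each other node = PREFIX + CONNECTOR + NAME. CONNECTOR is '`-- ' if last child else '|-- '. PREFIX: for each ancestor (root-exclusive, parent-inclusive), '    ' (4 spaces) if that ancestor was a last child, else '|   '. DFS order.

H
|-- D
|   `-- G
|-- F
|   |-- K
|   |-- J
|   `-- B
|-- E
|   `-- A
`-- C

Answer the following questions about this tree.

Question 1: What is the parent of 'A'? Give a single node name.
Scan adjacency: A appears as child of E

Answer: E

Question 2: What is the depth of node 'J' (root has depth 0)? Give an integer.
Answer: 2

Derivation:
Path from root to J: H -> F -> J
Depth = number of edges = 2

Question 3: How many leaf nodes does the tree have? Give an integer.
Leaves (nodes with no children): A, B, C, G, J, K

Answer: 6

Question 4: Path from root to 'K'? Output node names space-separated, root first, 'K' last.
Answer: H F K

Derivation:
Walk down from root: H -> F -> K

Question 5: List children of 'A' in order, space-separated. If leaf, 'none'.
Answer: none

Derivation:
Node A's children (from adjacency): (leaf)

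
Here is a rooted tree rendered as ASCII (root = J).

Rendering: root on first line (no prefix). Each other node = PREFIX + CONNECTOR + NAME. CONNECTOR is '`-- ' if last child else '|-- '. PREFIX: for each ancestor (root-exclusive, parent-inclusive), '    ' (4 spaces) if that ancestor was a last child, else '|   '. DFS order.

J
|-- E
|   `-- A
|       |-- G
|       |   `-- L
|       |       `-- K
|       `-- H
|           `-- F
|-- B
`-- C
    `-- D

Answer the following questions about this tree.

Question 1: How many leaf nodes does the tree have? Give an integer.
Answer: 4

Derivation:
Leaves (nodes with no children): B, D, F, K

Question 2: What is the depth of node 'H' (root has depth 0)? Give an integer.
Answer: 3

Derivation:
Path from root to H: J -> E -> A -> H
Depth = number of edges = 3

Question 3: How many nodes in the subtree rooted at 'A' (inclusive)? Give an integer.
Answer: 6

Derivation:
Subtree rooted at A contains: A, F, G, H, K, L
Count = 6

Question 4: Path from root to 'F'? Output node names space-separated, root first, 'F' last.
Walk down from root: J -> E -> A -> H -> F

Answer: J E A H F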